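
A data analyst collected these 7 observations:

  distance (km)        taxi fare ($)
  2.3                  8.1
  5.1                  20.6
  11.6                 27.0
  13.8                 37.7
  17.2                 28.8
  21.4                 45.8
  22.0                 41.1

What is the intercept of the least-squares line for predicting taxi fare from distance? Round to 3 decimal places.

n = 7, Σx = 93.4, Σy = 209.1, Σxy = 3336.83, Σx² = 1594.1
Sxx = Σx² − (Σx)²/n = 1594.1 − 1246.222857 = 347.877143
Sxy = Σxy − (Σx)(Σy)/n = 3336.83 − 2789.991429 = 546.838571
b = Sxy/Sxx = 546.838571/347.877143 = 1.571930
a = ȳ − b·x̄ = 29.871429 − 1.571930·13.342857 = 8.897389

8.897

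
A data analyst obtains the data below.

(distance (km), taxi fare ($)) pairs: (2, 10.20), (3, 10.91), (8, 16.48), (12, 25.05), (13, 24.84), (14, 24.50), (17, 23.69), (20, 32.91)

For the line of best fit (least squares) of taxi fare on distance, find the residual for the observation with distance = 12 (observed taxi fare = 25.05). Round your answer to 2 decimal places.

2.94

n = 8, Σx = 89, Σy = 168.58, Σxy = 2212.42, Σx² = 1275
Sxx = Σx² − (Σx)²/n = 1275 − 990.125 = 284.875
Sxy = Σxy − (Σx)(Σy)/n = 2212.42 − 1875.4525 = 336.9675
b = Sxy/Sxx = 336.9675/284.875 = 1.182861
a = ȳ − b·x̄ = 21.0725 − 1.182861·11.125 = 7.913172
ŷ(12) = 7.913172 + 1.182861·12 = 22.107503
residual = y − ŷ = 25.05 − 22.107503 = 2.942497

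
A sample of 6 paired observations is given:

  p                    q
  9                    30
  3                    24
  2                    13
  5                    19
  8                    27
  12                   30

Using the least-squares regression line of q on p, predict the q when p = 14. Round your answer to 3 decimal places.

n = 6, Σx = 39, Σy = 143, Σxy = 1039, Σx² = 327
Sxx = Σx² − (Σx)²/n = 327 − 253.5 = 73.5
Sxy = Σxy − (Σx)(Σy)/n = 1039 − 929.5 = 109.5
b = Sxy/Sxx = 109.5/73.5 = 1.489796
a = ȳ − b·x̄ = 23.833333 − 1.489796·6.5 = 14.149660
ŷ(14) = a + b·14 = 14.149660 + 1.489796·14 = 35.006803

35.007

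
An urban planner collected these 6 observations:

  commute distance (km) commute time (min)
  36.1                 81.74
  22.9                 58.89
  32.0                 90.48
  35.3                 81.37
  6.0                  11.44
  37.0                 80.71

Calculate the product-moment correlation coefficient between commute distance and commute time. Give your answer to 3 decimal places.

n = 6, Σx = 169.3, Σy = 404.63, Σxy = 13122.026, Σx² = 5502.71, Σy² = 31602.1447
Sxx = Σx² − (Σx)²/n = 5502.71 − 4777.081667 = 725.628333
Sxy = Σxy − (Σx)(Σy)/n = 13122.026 − 11417.309833 = 1704.716167
Syy = Σy² − (Σy)²/n = 31602.1447 − 27287.572817 = 4314.571883
r = Sxy/√(Sxx·Syy) = 1704.716167/√(3130775.604750) = 1704.716167/1769.399787 = 0.963443

0.963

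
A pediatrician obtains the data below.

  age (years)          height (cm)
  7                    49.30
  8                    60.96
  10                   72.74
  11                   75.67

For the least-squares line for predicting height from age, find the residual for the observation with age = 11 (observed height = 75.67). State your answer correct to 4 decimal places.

-1.9015

n = 4, Σx = 36, Σy = 258.67, Σxy = 2392.55, Σx² = 334
Sxx = Σx² − (Σx)²/n = 334 − 324 = 10
Sxy = Σxy − (Σx)(Σy)/n = 2392.55 − 2328.03 = 64.52
b = Sxy/Sxx = 64.52/10 = 6.452
a = ȳ − b·x̄ = 64.6675 − 6.452·9 = 6.5995
ŷ(11) = 6.5995 + 6.452·11 = 77.5715
residual = y − ŷ = 75.67 − 77.5715 = -1.9015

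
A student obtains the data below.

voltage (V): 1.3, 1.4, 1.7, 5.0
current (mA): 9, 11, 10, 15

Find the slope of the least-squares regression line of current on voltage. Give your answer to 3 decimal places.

1.413

n = 4, Σx = 9.4, Σy = 45, Σxy = 119.1, Σx² = 31.54
Sxx = Σx² − (Σx)²/n = 31.54 − 22.09 = 9.45
Sxy = Σxy − (Σx)(Σy)/n = 119.1 − 105.75 = 13.35
b = Sxy/Sxx = 13.35/9.45 = 1.412698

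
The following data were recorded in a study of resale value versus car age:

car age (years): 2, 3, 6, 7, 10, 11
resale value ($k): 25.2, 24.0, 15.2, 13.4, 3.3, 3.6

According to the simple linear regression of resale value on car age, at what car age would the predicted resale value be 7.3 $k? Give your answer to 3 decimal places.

n = 6, Σx = 39, Σy = 84.7, Σxy = 380, Σx² = 319
Sxx = Σx² − (Σx)²/n = 319 − 253.5 = 65.5
Sxy = Σxy − (Σx)(Σy)/n = 380 − 550.55 = -170.55
b = Sxy/Sxx = -170.55/65.5 = -2.603817
a = ȳ − b·x̄ = 14.116667 − (-2.603817)·6.5 = 31.041476
Set a + b·x = 7.3: x = (7.3 − 31.041476) / (-2.603817) = 9.117952

9.118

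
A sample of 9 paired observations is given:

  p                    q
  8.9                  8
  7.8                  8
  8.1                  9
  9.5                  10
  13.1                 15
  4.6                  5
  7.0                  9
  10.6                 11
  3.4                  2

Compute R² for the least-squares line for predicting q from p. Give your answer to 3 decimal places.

0.930

n = 9, Σx = 73, Σy = 77, Σxy = 707.4, Σx² = 661.6, Σy² = 765
Sxx = Σx² − (Σx)²/n = 661.6 − 592.111111 = 69.488889
Sxy = Σxy − (Σx)(Σy)/n = 707.4 − 624.555556 = 82.844444
Syy = Σy² − (Σy)²/n = 765 − 658.777778 = 106.222222
R² = Sxy²/(Sxx·Syy) = (82.844444)²/(69.488889·106.222222) = 0.929814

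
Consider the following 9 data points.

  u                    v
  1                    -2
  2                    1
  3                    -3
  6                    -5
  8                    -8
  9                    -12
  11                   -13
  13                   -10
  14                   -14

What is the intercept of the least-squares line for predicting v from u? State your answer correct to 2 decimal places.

0.37

n = 9, Σx = 67, Σy = -66, Σxy = -680, Σx² = 681
Sxx = Σx² − (Σx)²/n = 681 − 498.777778 = 182.222222
Sxy = Σxy − (Σx)(Σy)/n = -680 − (-491.333333) = -188.666667
b = Sxy/Sxx = -188.666667/182.222222 = -1.035366
a = ȳ − b·x̄ = -7.333333 − (-1.035366)·7.444444 = 0.374390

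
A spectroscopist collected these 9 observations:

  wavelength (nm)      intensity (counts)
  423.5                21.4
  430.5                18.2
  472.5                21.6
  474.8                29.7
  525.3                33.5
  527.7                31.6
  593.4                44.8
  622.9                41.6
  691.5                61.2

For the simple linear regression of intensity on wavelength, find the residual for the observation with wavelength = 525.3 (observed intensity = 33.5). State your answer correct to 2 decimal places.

n = 9, Σx = 4762.1, Σy = 303.6, Σxy = 170295.19, Σx² = 2586081.39
Sxx = Σx² − (Σx)²/n = 2586081.39 − 2519732.934444 = 66348.455556
Sxy = Σxy − (Σx)(Σy)/n = 170295.19 − 160641.506667 = 9653.683333
b = Sxy/Sxx = 9653.683333/66348.455556 = 0.145500
a = ȳ − b·x̄ = 33.733333 − 0.145500·529.122222 = -43.253815
ŷ(525.3) = -43.253815 + 0.145500·525.3 = 33.177201
residual = y − ŷ = 33.5 − 33.177201 = 0.322799

0.32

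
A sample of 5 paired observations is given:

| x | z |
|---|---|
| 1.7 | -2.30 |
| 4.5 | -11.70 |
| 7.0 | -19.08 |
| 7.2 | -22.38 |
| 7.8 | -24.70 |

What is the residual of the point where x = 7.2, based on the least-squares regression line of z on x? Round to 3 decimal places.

-0.790

n = 5, Σx = 28.2, Σy = -80.16, Σxy = -543.916, Σx² = 184.82
Sxx = Σx² − (Σx)²/n = 184.82 − 159.048 = 25.772
Sxy = Σxy − (Σx)(Σy)/n = -543.916 − (-452.1024) = -91.8136
b = Sxy/Sxx = -91.8136/25.772 = -3.562533
a = ȳ − b·x̄ = -16.032 − (-3.562533)·5.64 = 4.060686
ŷ(7.2) = 4.060686 + (-3.562533)·7.2 = -21.589551
residual = y − ŷ = -22.38 − (-21.589551) = -0.790449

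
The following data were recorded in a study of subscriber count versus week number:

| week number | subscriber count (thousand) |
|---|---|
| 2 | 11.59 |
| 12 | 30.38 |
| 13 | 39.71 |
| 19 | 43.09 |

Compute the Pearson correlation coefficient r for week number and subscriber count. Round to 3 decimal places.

0.963

n = 4, Σx = 46, Σy = 124.77, Σxy = 1722.68, Σx² = 678, Σy² = 4490.9047
Sxx = Σx² − (Σx)²/n = 678 − 529 = 149
Sxy = Σxy − (Σx)(Σy)/n = 1722.68 − 1434.855 = 287.825
Syy = Σy² − (Σy)²/n = 4490.9047 − 3891.888225 = 599.016475
r = Sxy/√(Sxx·Syy) = 287.825/√(89253.454775) = 287.825/298.753167 = 0.963421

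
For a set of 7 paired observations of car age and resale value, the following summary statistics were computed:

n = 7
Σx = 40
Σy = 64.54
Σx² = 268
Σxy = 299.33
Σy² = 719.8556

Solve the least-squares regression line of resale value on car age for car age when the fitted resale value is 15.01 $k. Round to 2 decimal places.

2.43

Sxx = Σx² − (Σx)²/n = 268 − 228.571429 = 39.428571
Sxy = Σxy − (Σx)(Σy)/n = 299.33 − 368.8 = -69.47
b = Sxy/Sxx = -69.47/39.428571 = -1.761920
a = ȳ − b·x̄ = 9.22 − (-1.761920)·5.714286 = 19.288116
Set a + b·x = 15.01: x = (15.01 − 19.288116) / (-1.761920) = 2.428098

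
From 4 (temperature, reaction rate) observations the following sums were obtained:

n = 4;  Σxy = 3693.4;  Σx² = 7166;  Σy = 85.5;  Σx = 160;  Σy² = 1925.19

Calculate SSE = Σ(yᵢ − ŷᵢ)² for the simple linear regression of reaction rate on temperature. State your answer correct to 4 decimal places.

0.0458

Sxx = Σx² − (Σx)²/n = 7166 − 6400 = 766
Sxy = Σxy − (Σx)(Σy)/n = 3693.4 − 3420 = 273.4
Syy = Σy² − (Σy)²/n = 1925.19 − 1827.5625 = 97.6275
b = Sxy/Sxx = 273.4/766 = 0.356919
SSE = Syy − b·Sxy = 97.6275 − 0.356919·273.4 = 0.045829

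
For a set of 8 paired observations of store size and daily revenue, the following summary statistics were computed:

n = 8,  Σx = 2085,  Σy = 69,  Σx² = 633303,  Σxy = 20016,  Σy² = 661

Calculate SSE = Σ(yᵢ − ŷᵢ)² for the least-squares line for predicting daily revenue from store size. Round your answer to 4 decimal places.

Sxx = Σx² − (Σx)²/n = 633303 − 543403.125 = 89899.875
Sxy = Σxy − (Σx)(Σy)/n = 20016 − 17983.125 = 2032.875
Syy = Σy² − (Σy)²/n = 661 − 595.125 = 65.875
b = Sxy/Sxx = 2032.875/89899.875 = 0.022613
SSE = Syy − b·Sxy = 65.875 − 0.022613·2032.875 = 19.906296

19.9063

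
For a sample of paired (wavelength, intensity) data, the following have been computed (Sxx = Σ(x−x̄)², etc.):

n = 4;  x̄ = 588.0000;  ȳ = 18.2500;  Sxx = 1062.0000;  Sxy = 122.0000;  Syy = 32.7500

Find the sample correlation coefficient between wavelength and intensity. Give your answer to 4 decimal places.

0.6542

r = Sxy/√(Sxx·Syy) = 122/√(34780.5) = 122/186.495308 = 0.654172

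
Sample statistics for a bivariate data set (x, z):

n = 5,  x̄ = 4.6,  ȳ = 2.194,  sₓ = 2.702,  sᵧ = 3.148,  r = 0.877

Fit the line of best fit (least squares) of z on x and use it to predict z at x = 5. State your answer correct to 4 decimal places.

2.6027

b = r · sᵧ/sₓ = 0.877 · 3.148/2.702 = 1.021760
a = ȳ − b·x̄ = 2.194 − 1.021760·4.6 = -2.506097
ŷ(5) = a + b·5 = -2.506097 + 1.021760·5 = 2.602704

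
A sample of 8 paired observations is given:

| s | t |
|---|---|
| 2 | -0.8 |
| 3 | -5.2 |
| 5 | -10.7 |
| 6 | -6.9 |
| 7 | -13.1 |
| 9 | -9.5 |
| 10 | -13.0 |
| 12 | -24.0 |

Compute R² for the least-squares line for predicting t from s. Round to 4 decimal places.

n = 8, Σx = 54, Σy = -83.2, Σxy = -707.3, Σx² = 448, Σy² = 1196.64
Sxx = Σx² − (Σx)²/n = 448 − 364.5 = 83.5
Sxy = Σxy − (Σx)(Σy)/n = -707.3 − (-561.6) = -145.7
Syy = Σy² − (Σy)²/n = 1196.64 − 865.28 = 331.36
R² = Sxy²/(Sxx·Syy) = (-145.7)²/(83.5·331.36) = 0.767242

0.7672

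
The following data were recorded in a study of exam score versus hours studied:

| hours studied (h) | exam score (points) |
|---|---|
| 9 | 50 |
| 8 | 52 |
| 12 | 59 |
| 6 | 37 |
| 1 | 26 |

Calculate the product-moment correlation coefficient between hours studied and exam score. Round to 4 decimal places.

n = 5, Σx = 36, Σy = 224, Σxy = 1822, Σx² = 326, Σy² = 10730
Sxx = Σx² − (Σx)²/n = 326 − 259.2 = 66.8
Sxy = Σxy − (Σx)(Σy)/n = 1822 − 1612.8 = 209.2
Syy = Σy² − (Σy)²/n = 10730 − 10035.2 = 694.8
r = Sxy/√(Sxx·Syy) = 209.2/√(46412.64) = 209.2/215.435930 = 0.971054

0.9711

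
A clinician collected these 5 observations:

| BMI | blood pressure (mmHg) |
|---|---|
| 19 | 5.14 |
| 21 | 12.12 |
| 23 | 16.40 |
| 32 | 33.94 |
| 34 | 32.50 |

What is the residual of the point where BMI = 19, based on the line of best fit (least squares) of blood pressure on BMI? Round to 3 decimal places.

-2.311

n = 5, Σx = 129, Σy = 100.1, Σxy = 2920.46, Σx² = 3511
Sxx = Σx² − (Σx)²/n = 3511 − 3328.2 = 182.8
Sxy = Σxy − (Σx)(Σy)/n = 2920.46 − 2582.58 = 337.88
b = Sxy/Sxx = 337.88/182.8 = 1.848359
a = ȳ − b·x̄ = 20.02 − 1.848359·25.8 = -27.667659
ŷ(19) = -27.667659 + 1.848359·19 = 7.451160
residual = y − ŷ = 5.14 − 7.451160 = -2.311160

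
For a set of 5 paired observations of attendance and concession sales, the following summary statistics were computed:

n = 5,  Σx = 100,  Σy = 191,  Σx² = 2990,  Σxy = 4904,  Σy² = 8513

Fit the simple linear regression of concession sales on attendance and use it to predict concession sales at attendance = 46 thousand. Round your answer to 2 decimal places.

66.67

Sxx = Σx² − (Σx)²/n = 2990 − 2000 = 990
Sxy = Σxy − (Σx)(Σy)/n = 4904 − 3820 = 1084
b = Sxy/Sxx = 1084/990 = 1.094949
a = ȳ − b·x̄ = 38.2 − 1.094949·20 = 16.301010
ŷ(46) = a + b·46 = 16.301010 + 1.094949·46 = 66.668687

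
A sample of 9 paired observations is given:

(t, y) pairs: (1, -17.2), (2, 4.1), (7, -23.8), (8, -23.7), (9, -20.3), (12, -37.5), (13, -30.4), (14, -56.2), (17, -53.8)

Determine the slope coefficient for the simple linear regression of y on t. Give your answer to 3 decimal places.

-3.057

n = 9, Σx = 83, Σy = -258.8, Σxy = -3094.5, Σx² = 997
Sxx = Σx² − (Σx)²/n = 997 − 765.444444 = 231.555556
Sxy = Σxy − (Σx)(Σy)/n = -3094.5 − (-2386.711111) = -707.788889
b = Sxy/Sxx = -707.788889/231.555556 = -3.056670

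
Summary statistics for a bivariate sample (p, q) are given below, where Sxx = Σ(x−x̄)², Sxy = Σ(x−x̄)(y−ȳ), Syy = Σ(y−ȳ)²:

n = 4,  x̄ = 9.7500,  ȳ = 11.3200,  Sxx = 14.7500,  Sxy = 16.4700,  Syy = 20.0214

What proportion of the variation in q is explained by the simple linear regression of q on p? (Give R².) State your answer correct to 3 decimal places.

R² = Sxy²/(Sxx·Syy) = (16.47)²/(14.75·20.0214) = 0.918546

0.919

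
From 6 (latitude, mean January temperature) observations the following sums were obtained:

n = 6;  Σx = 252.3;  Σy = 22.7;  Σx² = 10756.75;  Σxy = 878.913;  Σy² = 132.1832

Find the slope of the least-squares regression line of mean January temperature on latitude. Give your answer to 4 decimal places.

Sxx = Σx² − (Σx)²/n = 10756.75 − 10609.215 = 147.535
Sxy = Σxy − (Σx)(Σy)/n = 878.913 − 954.535 = -75.622
b = Sxy/Sxx = -75.622/147.535 = -0.512570

-0.5126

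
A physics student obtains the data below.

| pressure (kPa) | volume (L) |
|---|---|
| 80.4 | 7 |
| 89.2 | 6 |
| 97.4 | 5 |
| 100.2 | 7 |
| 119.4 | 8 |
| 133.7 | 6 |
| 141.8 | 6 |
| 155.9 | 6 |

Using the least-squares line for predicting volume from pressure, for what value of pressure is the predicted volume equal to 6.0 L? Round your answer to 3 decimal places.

n = 8, Σx = 918, Σy = 51, Σxy = 5830, Σx² = 110491.7
Sxx = Σx² − (Σx)²/n = 110491.7 − 105340.5 = 5151.2
Sxy = Σxy − (Σx)(Σy)/n = 5830 − 5852.25 = -22.25
b = Sxy/Sxx = -22.25/5151.2 = -0.004319
a = ȳ − b·x̄ = 6.375 − (-0.004319)·114.75 = 6.870649
Set a + b·x = 6.0: x = (6.0 − 6.870649) / (-0.004319) = 201.567978

201.568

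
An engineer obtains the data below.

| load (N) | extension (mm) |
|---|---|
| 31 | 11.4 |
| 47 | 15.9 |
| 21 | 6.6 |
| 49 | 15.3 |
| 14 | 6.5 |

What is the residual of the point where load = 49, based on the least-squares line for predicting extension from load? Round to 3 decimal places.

-0.605

n = 5, Σx = 162, Σy = 55.7, Σxy = 2080, Σx² = 6208
Sxx = Σx² − (Σx)²/n = 6208 − 5248.8 = 959.2
Sxy = Σxy − (Σx)(Σy)/n = 2080 − 1804.68 = 275.32
b = Sxy/Sxx = 275.32/959.2 = 0.287031
a = ȳ − b·x̄ = 11.14 − 0.287031·32.4 = 1.840200
ŷ(49) = 1.840200 + 0.287031·49 = 15.904712
residual = y − ŷ = 15.3 − 15.904712 = -0.604712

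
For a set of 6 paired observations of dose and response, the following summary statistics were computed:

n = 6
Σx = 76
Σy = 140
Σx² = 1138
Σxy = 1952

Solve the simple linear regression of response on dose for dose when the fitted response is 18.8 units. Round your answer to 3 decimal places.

Sxx = Σx² − (Σx)²/n = 1138 − 962.666667 = 175.333333
Sxy = Σxy − (Σx)(Σy)/n = 1952 − 1773.333333 = 178.666667
b = Sxy/Sxx = 178.666667/175.333333 = 1.019011
a = ȳ − b·x̄ = 23.333333 − 1.019011·12.666667 = 10.425856
Set a + b·x = 18.8: x = (18.8 − 10.425856) / 1.019011 = 8.217910

8.218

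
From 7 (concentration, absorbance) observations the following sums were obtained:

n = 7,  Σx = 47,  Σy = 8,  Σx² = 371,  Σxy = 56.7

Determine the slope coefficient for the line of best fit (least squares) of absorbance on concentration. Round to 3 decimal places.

Sxx = Σx² − (Σx)²/n = 371 − 315.571429 = 55.428571
Sxy = Σxy − (Σx)(Σy)/n = 56.7 − 53.714286 = 2.985714
b = Sxy/Sxx = 2.985714/55.428571 = 0.053866

0.054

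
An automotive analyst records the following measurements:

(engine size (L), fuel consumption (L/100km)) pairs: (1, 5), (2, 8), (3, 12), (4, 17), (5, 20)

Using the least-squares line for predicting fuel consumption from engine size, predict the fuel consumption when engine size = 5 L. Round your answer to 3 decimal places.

20.200

n = 5, Σx = 15, Σy = 62, Σxy = 225, Σx² = 55
Sxx = Σx² − (Σx)²/n = 55 − 45 = 10
Sxy = Σxy − (Σx)(Σy)/n = 225 − 186 = 39
b = Sxy/Sxx = 39/10 = 3.9
a = ȳ − b·x̄ = 12.4 − 3.9·3 = 0.7
ŷ(5) = a + b·5 = 0.7 + 3.9·5 = 20.2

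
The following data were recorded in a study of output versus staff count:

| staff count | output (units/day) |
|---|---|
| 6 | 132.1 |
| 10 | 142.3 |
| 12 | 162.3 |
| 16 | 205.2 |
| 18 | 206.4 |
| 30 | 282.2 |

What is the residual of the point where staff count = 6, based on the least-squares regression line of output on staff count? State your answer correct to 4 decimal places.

n = 6, Σx = 92, Σy = 1130.5, Σxy = 19627.6, Σx² = 1760
Sxx = Σx² − (Σx)²/n = 1760 − 1410.666667 = 349.333333
Sxy = Σxy − (Σx)(Σy)/n = 19627.6 − 17334.333333 = 2293.266667
b = Sxy/Sxx = 2293.266667/349.333333 = 6.564695
a = ȳ − b·x̄ = 188.416667 − 6.564695·15.333333 = 87.758015
ŷ(6) = 87.758015 + 6.564695·6 = 127.146183
residual = y − ŷ = 132.1 − 127.146183 = 4.953817

4.9538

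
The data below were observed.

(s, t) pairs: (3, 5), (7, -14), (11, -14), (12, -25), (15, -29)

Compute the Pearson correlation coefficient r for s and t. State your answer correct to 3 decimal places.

n = 5, Σx = 48, Σy = -77, Σxy = -972, Σx² = 548, Σy² = 1883
Sxx = Σx² − (Σx)²/n = 548 − 460.8 = 87.2
Sxy = Σxy − (Σx)(Σy)/n = -972 − (-739.2) = -232.8
Syy = Σy² − (Σy)²/n = 1883 − 1185.8 = 697.2
r = Sxy/√(Sxx·Syy) = -232.8/√(60795.84) = -232.8/246.568124 = -0.944161

-0.944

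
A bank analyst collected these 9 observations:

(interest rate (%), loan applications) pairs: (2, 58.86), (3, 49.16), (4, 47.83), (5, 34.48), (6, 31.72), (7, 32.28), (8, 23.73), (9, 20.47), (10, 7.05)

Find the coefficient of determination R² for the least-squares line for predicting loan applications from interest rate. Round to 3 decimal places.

n = 9, Σx = 54, Σy = 305.58, Σxy = 1489.77, Σx² = 384, Σy² = 12437.7776
Sxx = Σx² − (Σx)²/n = 384 − 324 = 60
Sxy = Σxy − (Σx)(Σy)/n = 1489.77 − 1833.48 = -343.71
Syy = Σy² − (Σy)²/n = 12437.7776 − 10375.4596 = 2062.318
R² = Sxy²/(Sxx·Syy) = (-343.71)²/(60·2062.318) = 0.954723

0.955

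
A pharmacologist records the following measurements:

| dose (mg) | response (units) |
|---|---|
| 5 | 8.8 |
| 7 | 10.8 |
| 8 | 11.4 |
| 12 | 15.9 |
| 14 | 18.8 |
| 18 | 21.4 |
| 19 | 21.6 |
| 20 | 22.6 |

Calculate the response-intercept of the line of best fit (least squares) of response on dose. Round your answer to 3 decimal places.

4.351

n = 8, Σx = 103, Σy = 131.3, Σxy = 1912.4, Σx² = 1563
Sxx = Σx² − (Σx)²/n = 1563 − 1326.125 = 236.875
Sxy = Σxy − (Σx)(Σy)/n = 1912.4 − 1690.4875 = 221.9125
b = Sxy/Sxx = 221.9125/236.875 = 0.936834
a = ȳ − b·x̄ = 16.4125 − 0.936834·12.875 = 4.350765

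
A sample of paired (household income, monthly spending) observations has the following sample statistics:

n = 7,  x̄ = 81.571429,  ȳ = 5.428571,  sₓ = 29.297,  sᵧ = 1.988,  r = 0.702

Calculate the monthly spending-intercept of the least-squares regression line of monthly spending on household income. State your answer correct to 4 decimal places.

b = r · sᵧ/sₓ = 0.702 · 1.988/29.297 = 0.047635
a = ȳ − b·x̄ = 5.428571 − 0.047635·81.571429 = 1.542879

1.5429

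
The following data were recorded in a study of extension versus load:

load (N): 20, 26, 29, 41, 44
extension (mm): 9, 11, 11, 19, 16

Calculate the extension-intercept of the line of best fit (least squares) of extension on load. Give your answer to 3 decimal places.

1.142

n = 5, Σx = 160, Σy = 66, Σxy = 2268, Σx² = 5534
Sxx = Σx² − (Σx)²/n = 5534 − 5120 = 414
Sxy = Σxy − (Σx)(Σy)/n = 2268 − 2112 = 156
b = Sxy/Sxx = 156/414 = 0.376812
a = ȳ − b·x̄ = 13.2 − 0.376812·32 = 1.142029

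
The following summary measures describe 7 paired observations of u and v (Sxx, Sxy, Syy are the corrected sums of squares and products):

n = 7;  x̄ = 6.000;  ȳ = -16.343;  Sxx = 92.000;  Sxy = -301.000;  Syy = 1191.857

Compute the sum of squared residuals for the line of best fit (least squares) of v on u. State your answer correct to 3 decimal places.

b = Sxy/Sxx = -301/92 = -3.271739
SSE = Syy − b·Sxy = 1191.857 − (-3.271739)·(-301) = 207.063522

207.064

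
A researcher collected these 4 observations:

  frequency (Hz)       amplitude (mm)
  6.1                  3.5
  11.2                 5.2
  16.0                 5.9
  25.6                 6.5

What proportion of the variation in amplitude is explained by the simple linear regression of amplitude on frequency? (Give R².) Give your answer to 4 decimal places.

n = 4, Σx = 58.9, Σy = 21.1, Σxy = 340.39, Σx² = 1074.01, Σy² = 116.35
Sxx = Σx² − (Σx)²/n = 1074.01 − 867.3025 = 206.7075
Sxy = Σxy − (Σx)(Σy)/n = 340.39 − 310.6975 = 29.6925
Syy = Σy² − (Σy)²/n = 116.35 − 111.3025 = 5.0475
R² = Sxy²/(Sxx·Syy) = (29.6925)²/(206.7075·5.0475) = 0.845008

0.8450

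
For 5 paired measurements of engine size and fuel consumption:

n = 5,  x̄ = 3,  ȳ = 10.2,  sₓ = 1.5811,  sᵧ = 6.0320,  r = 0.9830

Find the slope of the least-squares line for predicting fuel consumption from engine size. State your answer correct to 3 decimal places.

3.750

b = r · sᵧ/sₓ = 0.983 · 6.032/1.5811 = 3.750209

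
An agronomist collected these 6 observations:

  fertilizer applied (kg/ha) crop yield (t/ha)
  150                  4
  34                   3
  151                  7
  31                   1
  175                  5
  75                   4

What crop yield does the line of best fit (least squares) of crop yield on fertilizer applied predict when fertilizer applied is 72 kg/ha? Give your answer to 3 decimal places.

3.248

n = 6, Σx = 616, Σy = 24, Σxy = 2965, Σx² = 83668
Sxx = Σx² − (Σx)²/n = 83668 − 63242.666667 = 20425.333333
Sxy = Σxy − (Σx)(Σy)/n = 2965 − 2464 = 501
b = Sxy/Sxx = 501/20425.333333 = 0.024528
a = ȳ − b·x̄ = 4 − 0.024528·102.666667 = 1.481755
ŷ(72) = a + b·72 = 1.481755 + 0.024528·72 = 3.247797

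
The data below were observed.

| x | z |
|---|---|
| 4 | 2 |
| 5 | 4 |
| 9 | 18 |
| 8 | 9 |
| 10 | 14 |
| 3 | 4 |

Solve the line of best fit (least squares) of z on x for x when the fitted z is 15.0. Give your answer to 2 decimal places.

9.77

n = 6, Σx = 39, Σy = 51, Σxy = 414, Σx² = 295
Sxx = Σx² − (Σx)²/n = 295 − 253.5 = 41.5
Sxy = Σxy − (Σx)(Σy)/n = 414 − 331.5 = 82.5
b = Sxy/Sxx = 82.5/41.5 = 1.987952
a = ȳ − b·x̄ = 8.5 − 1.987952·6.5 = -4.421687
Set a + b·x = 15.0: x = (15.0 − (-4.421687)) / 1.987952 = 9.769697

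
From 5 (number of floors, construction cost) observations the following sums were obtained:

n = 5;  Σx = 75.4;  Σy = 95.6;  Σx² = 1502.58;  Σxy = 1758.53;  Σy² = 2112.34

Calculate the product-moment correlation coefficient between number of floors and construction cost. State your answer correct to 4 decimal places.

Sxx = Σx² − (Σx)²/n = 1502.58 − 1137.032 = 365.548
Sxy = Σxy − (Σx)(Σy)/n = 1758.53 − 1441.648 = 316.882
Syy = Σy² − (Σy)²/n = 2112.34 − 1827.872 = 284.468
r = Sxy/√(Sxx·Syy) = 316.882/√(103986.708464) = 316.882/322.469702 = 0.982672

0.9827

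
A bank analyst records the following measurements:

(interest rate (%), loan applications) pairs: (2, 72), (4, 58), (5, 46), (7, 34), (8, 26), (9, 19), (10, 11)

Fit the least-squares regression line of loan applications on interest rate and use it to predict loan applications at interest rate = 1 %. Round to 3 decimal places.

n = 7, Σx = 45, Σy = 266, Σxy = 1333, Σx² = 339
Sxx = Σx² − (Σx)²/n = 339 − 289.285714 = 49.714286
Sxy = Σxy − (Σx)(Σy)/n = 1333 − 1710 = -377
b = Sxy/Sxx = -377/49.714286 = -7.583333
a = ȳ − b·x̄ = 38 − (-7.583333)·6.428571 = 86.75
ŷ(1) = a + b·1 = 86.75 + (-7.583333)·1 = 79.166667

79.167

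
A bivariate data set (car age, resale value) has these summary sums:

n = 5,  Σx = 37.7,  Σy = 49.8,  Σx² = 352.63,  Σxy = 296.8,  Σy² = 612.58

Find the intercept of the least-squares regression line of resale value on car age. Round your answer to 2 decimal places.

18.64

Sxx = Σx² − (Σx)²/n = 352.63 − 284.258 = 68.372
Sxy = Σxy − (Σx)(Σy)/n = 296.8 − 375.492 = -78.692
b = Sxy/Sxx = -78.692/68.372 = -1.150939
a = ȳ − b·x̄ = 9.96 − (-1.150939)·7.54 = 18.638080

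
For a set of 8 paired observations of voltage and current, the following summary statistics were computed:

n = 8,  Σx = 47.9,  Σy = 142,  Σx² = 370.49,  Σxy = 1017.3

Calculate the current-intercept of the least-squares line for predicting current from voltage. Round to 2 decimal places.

5.80

Sxx = Σx² − (Σx)²/n = 370.49 − 286.80125 = 83.68875
Sxy = Σxy − (Σx)(Σy)/n = 1017.3 − 850.225 = 167.075
b = Sxy/Sxx = 167.075/83.68875 = 1.996385
a = ȳ − b·x̄ = 17.75 − 1.996385·5.9875 = 5.796642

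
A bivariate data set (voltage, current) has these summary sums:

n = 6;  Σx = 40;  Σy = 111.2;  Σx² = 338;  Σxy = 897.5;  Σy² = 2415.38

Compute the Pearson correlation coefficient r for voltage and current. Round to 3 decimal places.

Sxx = Σx² − (Σx)²/n = 338 − 266.666667 = 71.333333
Sxy = Σxy − (Σx)(Σy)/n = 897.5 − 741.333333 = 156.166667
Syy = Σy² − (Σy)²/n = 2415.38 − 2060.906667 = 354.473333
r = Sxy/√(Sxx·Syy) = 156.166667/√(25285.764444) = 156.166667/159.014982 = 0.982088

0.982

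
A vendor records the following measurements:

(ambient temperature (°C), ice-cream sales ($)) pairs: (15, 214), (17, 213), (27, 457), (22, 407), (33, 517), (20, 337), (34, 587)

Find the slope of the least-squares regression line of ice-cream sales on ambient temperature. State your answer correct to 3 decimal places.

18.574

n = 7, Σx = 168, Σy = 2732, Σxy = 71883, Σx² = 4372
Sxx = Σx² − (Σx)²/n = 4372 − 4032 = 340
Sxy = Σxy − (Σx)(Σy)/n = 71883 − 65568 = 6315
b = Sxy/Sxx = 6315/340 = 18.573529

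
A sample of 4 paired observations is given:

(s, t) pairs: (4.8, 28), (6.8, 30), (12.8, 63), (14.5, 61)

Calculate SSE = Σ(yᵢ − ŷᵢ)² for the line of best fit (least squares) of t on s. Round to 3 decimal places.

n = 4, Σx = 38.9, Σy = 182, Σxy = 2029.3, Σx² = 443.37, Σy² = 9374
Sxx = Σx² − (Σx)²/n = 443.37 − 378.3025 = 65.0675
Sxy = Σxy − (Σx)(Σy)/n = 2029.3 − 1769.95 = 259.35
Syy = Σy² − (Σy)²/n = 9374 − 8281 = 1093
b = Sxy/Sxx = 259.35/65.0675 = 3.985861
SSE = Syy − b·Sxy = 1093 − 3.985861·259.35 = 59.266992

59.267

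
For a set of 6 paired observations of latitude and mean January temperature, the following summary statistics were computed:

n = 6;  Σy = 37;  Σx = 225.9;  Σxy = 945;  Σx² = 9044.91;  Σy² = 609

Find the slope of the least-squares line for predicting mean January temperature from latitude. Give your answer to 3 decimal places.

-0.830

Sxx = Σx² − (Σx)²/n = 9044.91 − 8505.135 = 539.775
Sxy = Σxy − (Σx)(Σy)/n = 945 − 1393.05 = -448.05
b = Sxy/Sxx = -448.05/539.775 = -0.830068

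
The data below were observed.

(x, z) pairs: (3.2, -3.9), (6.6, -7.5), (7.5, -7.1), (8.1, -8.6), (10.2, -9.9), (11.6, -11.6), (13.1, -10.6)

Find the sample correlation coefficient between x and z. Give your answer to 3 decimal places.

-0.956

n = 7, Σx = 60.3, Σy = -59.2, Σxy = -559.29, Σx² = 585.87, Σy² = 540.76
Sxx = Σx² − (Σx)²/n = 585.87 − 519.441429 = 66.428571
Sxy = Σxy − (Σx)(Σy)/n = -559.29 − (-509.965714) = -49.324286
Syy = Σy² − (Σy)²/n = 540.76 − 500.662857 = 40.097143
r = Sxy/√(Sxx·Syy) = -49.324286/√(2663.595918) = -49.324286/51.610037 = -0.955711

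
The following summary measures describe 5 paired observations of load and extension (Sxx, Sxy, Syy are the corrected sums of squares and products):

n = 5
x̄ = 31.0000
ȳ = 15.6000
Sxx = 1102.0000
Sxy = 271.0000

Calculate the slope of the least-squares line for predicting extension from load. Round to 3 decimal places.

b = Sxy/Sxx = 271/1102 = 0.245917

0.246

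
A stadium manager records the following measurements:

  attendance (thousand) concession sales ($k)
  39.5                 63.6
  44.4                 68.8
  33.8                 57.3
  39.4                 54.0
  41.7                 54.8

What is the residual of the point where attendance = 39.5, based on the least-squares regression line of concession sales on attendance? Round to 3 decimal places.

4.105

n = 5, Σx = 198.8, Σy = 298.5, Σxy = 11916.42, Σx² = 7965.3
Sxx = Σx² − (Σx)²/n = 7965.3 − 7904.288 = 61.012
Sxy = Σxy − (Σx)(Σy)/n = 11916.42 − 11868.36 = 48.06
b = Sxy/Sxx = 48.06/61.012 = 0.787714
a = ȳ − b·x̄ = 59.7 − 0.787714·39.76 = 28.380496
ŷ(39.5) = 28.380496 + 0.787714·39.5 = 59.495194
residual = y − ŷ = 63.6 − 59.495194 = 4.104806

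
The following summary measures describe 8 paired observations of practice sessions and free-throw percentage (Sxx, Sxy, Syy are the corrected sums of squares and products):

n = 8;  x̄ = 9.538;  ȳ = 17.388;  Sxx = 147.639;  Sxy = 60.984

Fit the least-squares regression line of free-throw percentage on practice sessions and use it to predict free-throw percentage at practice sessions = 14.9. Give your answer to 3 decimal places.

19.603

b = Sxy/Sxx = 60.984/147.639 = 0.413062
a = ȳ − b·x̄ = 17.388 − 0.413062·9.538 = 13.448219
ŷ(14.9) = a + b·14.9 = 13.448219 + 0.413062·14.9 = 19.602836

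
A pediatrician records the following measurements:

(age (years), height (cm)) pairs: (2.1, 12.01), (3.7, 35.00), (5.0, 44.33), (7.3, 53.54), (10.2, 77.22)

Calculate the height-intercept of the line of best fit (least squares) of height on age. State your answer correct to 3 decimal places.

2.549

n = 5, Σx = 28.3, Σy = 222.1, Σxy = 1554.857, Σx² = 200.43
Sxx = Σx² − (Σx)²/n = 200.43 − 160.178 = 40.252
Sxy = Σxy − (Σx)(Σy)/n = 1554.857 − 1257.086 = 297.771
b = Sxy/Sxx = 297.771/40.252 = 7.397670
a = ȳ − b·x̄ = 44.42 − 7.397670·5.66 = 2.549190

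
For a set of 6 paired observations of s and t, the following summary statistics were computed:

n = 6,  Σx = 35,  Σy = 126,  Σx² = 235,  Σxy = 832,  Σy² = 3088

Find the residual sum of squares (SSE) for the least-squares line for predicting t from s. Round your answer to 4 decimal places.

Sxx = Σx² − (Σx)²/n = 235 − 204.166667 = 30.833333
Sxy = Σxy − (Σx)(Σy)/n = 832 − 735 = 97
Syy = Σy² − (Σy)²/n = 3088 − 2646 = 442
b = Sxy/Sxx = 97/30.833333 = 3.145946
SSE = Syy − b·Sxy = 442 − 3.145946·97 = 136.843243

136.8432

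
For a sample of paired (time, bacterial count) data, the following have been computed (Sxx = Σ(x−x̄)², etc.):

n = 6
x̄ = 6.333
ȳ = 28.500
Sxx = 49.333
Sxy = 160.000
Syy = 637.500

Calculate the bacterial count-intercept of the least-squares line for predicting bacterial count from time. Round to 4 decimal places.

7.9604

b = Sxy/Sxx = 160/49.333 = 3.243265
a = ȳ − b·x̄ = 28.5 − 3.243265·6.333 = 7.960402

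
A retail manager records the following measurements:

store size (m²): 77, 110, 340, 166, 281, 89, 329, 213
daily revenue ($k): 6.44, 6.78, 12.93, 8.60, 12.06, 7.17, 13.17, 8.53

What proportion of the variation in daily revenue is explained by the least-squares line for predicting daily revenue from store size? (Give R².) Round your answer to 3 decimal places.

0.955

n = 8, Σx = 1605, Σy = 75.68, Σxy = 17242.29, Σx² = 401677, Σy² = 771.6492
Sxx = Σx² − (Σx)²/n = 401677 − 322003.125 = 79673.875
Sxy = Σxy − (Σx)(Σy)/n = 17242.29 − 15183.3 = 2058.99
Syy = Σy² − (Σy)²/n = 771.6492 − 715.9328 = 55.7164
R² = Sxy²/(Sxx·Syy) = (2058.99)²/(79673.875·55.7164) = 0.955013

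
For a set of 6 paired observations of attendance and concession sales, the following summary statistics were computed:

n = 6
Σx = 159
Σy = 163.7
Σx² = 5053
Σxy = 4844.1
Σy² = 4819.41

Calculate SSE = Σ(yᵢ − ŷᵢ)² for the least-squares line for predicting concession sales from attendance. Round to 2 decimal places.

48.08

Sxx = Σx² − (Σx)²/n = 5053 − 4213.5 = 839.5
Sxy = Σxy − (Σx)(Σy)/n = 4844.1 − 4338.05 = 506.05
Syy = Σy² − (Σy)²/n = 4819.41 − 4466.281667 = 353.128333
b = Sxy/Sxx = 506.05/839.5 = 0.602799
SSE = Syy − b·Sxy = 353.128333 − 0.602799·506.05 = 48.081755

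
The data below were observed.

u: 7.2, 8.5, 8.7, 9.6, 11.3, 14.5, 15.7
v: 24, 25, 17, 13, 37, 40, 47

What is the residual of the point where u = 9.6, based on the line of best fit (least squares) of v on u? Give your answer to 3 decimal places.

-12.092

n = 7, Σx = 75.5, Σy = 203, Σxy = 2394, Σx² = 876.37
Sxx = Σx² − (Σx)²/n = 876.37 − 814.321429 = 62.048571
Sxy = Σxy − (Σx)(Σy)/n = 2394 − 2189.5 = 204.5
b = Sxy/Sxx = 204.5/62.048571 = 3.295805
a = ȳ − b·x̄ = 29 − 3.295805·10.785714 = -6.547612
ŷ(9.6) = -6.547612 + 3.295805·9.6 = 25.092117
residual = y − ŷ = 13 − 25.092117 = -12.092117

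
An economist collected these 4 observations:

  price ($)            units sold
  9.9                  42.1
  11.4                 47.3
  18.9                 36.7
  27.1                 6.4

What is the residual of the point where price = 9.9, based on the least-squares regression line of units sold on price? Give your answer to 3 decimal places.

-6.047

n = 4, Σx = 67.3, Σy = 132.5, Σxy = 1823.08, Σx² = 1319.59
Sxx = Σx² − (Σx)²/n = 1319.59 − 1132.3225 = 187.2675
Sxy = Σxy − (Σx)(Σy)/n = 1823.08 − 2229.3125 = -406.2325
b = Sxy/Sxx = -406.2325/187.2675 = -2.169263
a = ȳ − b·x̄ = 33.125 − (-2.169263)·16.825 = 69.622854
ŷ(9.9) = 69.622854 + (-2.169263)·9.9 = 48.147148
residual = y − ŷ = 42.1 − 48.147148 = -6.047148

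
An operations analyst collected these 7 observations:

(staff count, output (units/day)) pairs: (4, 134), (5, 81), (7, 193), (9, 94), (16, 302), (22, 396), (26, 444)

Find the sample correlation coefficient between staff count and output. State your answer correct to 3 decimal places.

0.953

n = 7, Σx = 89, Σy = 1644, Σxy = 28226, Σx² = 1587, Σy² = 515758
Sxx = Σx² − (Σx)²/n = 1587 − 1131.571429 = 455.428571
Sxy = Σxy − (Σx)(Σy)/n = 28226 − 20902.285714 = 7323.714286
Syy = Σy² − (Σy)²/n = 515758 − 386105.142857 = 129652.857143
r = Sxy/√(Sxx·Syy) = 7323.714286/√(59047615.510204) = 7323.714286/7684.244628 = 0.953082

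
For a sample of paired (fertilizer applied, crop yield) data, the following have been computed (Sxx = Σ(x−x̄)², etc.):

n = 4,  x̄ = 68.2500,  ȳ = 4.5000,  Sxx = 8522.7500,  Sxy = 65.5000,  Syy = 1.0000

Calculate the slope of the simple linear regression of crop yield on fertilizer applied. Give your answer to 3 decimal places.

0.008

b = Sxy/Sxx = 65.5/8522.75 = 0.007685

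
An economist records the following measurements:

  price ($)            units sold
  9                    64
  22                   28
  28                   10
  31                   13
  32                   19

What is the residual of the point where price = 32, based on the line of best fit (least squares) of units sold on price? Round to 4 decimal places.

8.9362

n = 5, Σx = 122, Σy = 134, Σxy = 2483, Σx² = 3334
Sxx = Σx² − (Σx)²/n = 3334 − 2976.8 = 357.2
Sxy = Σxy − (Σx)(Σy)/n = 2483 − 3269.6 = -786.6
b = Sxy/Sxx = -786.6/357.2 = -2.202128
a = ȳ − b·x̄ = 26.8 − (-2.202128)·24.4 = 80.531915
ŷ(32) = 80.531915 + (-2.202128)·32 = 10.063830
residual = y − ŷ = 19 − 10.063830 = 8.936170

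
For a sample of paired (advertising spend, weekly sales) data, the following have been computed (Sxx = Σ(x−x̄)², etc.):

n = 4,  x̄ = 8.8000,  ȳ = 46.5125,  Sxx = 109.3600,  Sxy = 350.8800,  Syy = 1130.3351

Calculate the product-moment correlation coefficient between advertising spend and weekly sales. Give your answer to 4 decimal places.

r = Sxy/√(Sxx·Syy) = 350.88/√(123613.446536) = 350.88/351.587040 = 0.997989

0.9980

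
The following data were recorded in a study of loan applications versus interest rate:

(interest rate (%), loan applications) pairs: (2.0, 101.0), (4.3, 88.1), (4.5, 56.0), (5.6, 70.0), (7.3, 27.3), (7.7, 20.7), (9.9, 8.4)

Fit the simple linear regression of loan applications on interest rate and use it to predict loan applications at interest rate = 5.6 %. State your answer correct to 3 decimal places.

56.912

n = 7, Σx = 41.3, Σy = 371.5, Σxy = 1666.67, Σx² = 284.69
Sxx = Σx² − (Σx)²/n = 284.69 − 243.67 = 41.02
Sxy = Σxy − (Σx)(Σy)/n = 1666.67 − 2191.85 = -525.18
b = Sxy/Sxx = -525.18/41.02 = -12.803023
a = ȳ − b·x̄ = 53.071429 − (-12.803023)·5.9 = 128.609264
ŷ(5.6) = a + b·5.6 = 128.609264 + (-12.803023)·5.6 = 56.912335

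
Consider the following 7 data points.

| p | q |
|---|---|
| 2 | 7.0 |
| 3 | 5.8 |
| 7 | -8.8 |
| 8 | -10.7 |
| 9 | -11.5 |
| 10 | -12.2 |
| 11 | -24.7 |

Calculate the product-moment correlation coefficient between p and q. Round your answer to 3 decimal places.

n = 7, Σx = 50, Σy = -55.1, Σxy = -613, Σx² = 428, Σy² = 1165.75
Sxx = Σx² − (Σx)²/n = 428 − 357.142857 = 70.857143
Sxy = Σxy − (Σx)(Σy)/n = -613 − (-393.571429) = -219.428571
Syy = Σy² − (Σy)²/n = 1165.75 − 433.715714 = 732.034286
r = Sxy/√(Sxx·Syy) = -219.428571/√(51869.857959) = -219.428571/227.749551 = -0.963464

-0.963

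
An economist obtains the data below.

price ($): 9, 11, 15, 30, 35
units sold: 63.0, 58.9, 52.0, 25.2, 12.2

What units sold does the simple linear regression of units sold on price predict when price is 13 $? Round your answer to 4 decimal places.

n = 5, Σx = 100, Σy = 211.3, Σxy = 3177.9, Σx² = 2552
Sxx = Σx² − (Σx)²/n = 2552 − 2000 = 552
Sxy = Σxy − (Σx)(Σy)/n = 3177.9 − 4226 = -1048.1
b = Sxy/Sxx = -1048.1/552 = -1.898732
a = ȳ − b·x̄ = 42.26 − (-1.898732)·20 = 80.234638
ŷ(13) = a + b·13 = 80.234638 + (-1.898732)·13 = 55.551123

55.5511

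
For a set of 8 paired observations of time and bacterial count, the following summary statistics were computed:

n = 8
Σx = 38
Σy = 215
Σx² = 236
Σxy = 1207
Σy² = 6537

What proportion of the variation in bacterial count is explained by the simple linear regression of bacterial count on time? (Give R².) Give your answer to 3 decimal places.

0.819

Sxx = Σx² − (Σx)²/n = 236 − 180.5 = 55.5
Sxy = Σxy − (Σx)(Σy)/n = 1207 − 1021.25 = 185.75
Syy = Σy² − (Σy)²/n = 6537 − 5778.125 = 758.875
R² = Sxy²/(Sxx·Syy) = (185.75)²/(55.5·758.875) = 0.819208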